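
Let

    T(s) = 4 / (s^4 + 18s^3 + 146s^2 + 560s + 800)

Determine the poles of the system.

The poles are the roots of the denominator s^4 + 18s^3 + 146s^2 + 560s + 800 = 0.
Trying s = -4: the polynomial evaluates to 0, so (s + 4) is a factor.
Dividing out leaves s^3 + 14s^2 + 90s + 200 = 0.
This factors further as (s^2 + 10s + 50)(s + 4) = 0.

s = -5 ± 5j, -4, -4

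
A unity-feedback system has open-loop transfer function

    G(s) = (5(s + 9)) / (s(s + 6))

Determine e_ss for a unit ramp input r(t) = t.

e_ss = 0.1333

G(s) has one pole at the origin.
This is a Type 1 system. Kv = lim_{s→0} s·G(s) = 45/6 = 15/2.
e_ss = 1/Kv = 1/(15/2) = 2/15 ≈ 0.1333.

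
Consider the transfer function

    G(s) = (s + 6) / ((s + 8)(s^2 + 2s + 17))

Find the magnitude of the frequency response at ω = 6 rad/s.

Substitute s = j6: numerator = 6 + j6, denominator = -224 - j18.
|G(j6)| = |6 + j6| / |-224 - j18| = 8.4853 / 224.72 ≈ 0.03776.

|G(j6)| ≈ 0.03776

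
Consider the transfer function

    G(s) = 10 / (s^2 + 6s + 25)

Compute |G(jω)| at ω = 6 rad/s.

|G(j6)| ≈ 0.2657

Substitute s = j6: numerator = 10, denominator = -11 + j36.
|G(j6)| = |10| / |-11 + j36| = 10 / 37.643 ≈ 0.2657.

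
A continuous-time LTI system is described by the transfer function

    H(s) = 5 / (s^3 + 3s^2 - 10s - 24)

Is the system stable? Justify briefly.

The denominator s^3 + 3s^2 - 10s - 24 factors as (s + 4)(s - 3)(s + 2), giving poles at s = -4, 3, -2.
Since the pole(s) at s = 3 lie in the right half-plane, the system is unstable.

unstable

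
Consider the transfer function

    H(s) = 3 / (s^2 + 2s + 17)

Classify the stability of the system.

stable

The denominator s^2 + 2s + 17 factors as (s^2 + 2s + 17), giving poles at s = -1 + 4j, -1 - 4j.
Since all poles lie strictly in the left half-plane, the system is stable.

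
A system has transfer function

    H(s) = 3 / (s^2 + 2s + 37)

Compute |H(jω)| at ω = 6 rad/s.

|H(j6)| ≈ 0.2491

Substitute s = j6: numerator = 3, denominator = 1 + j12.
|H(j6)| = |3| / |1 + j12| = 3 / 12.042 ≈ 0.2491.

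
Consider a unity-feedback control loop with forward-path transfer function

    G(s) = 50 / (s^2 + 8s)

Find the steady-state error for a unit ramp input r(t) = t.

e_ss = 0.1600

G(s) has one pole at the origin.
This is a Type 1 system. Kv = lim_{s→0} s·G(s) = 50/8 = 25/4.
e_ss = 1/Kv = 1/(25/4) = 4/25 ≈ 0.1600.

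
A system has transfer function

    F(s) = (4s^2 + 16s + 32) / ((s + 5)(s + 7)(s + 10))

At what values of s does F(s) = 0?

Set the numerator to zero: 4s^2 + 16s + 32 = 0, i.e. 4·(s^2 + 4s + 8) = 0.
Factoring: (s^2 + 4s + 8) = 0.

s = -2 ± 2j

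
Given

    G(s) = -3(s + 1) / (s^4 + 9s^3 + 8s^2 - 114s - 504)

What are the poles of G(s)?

s = -3 + 3j, -3 - 3j, -7, 4

The poles are the roots of the denominator s^4 + 9s^3 + 8s^2 - 114s - 504 = 0.
Trying s = -7: the polynomial evaluates to 0, so (s + 7) is a factor.
Dividing out leaves s^3 + 2s^2 - 6s - 72 = 0.
This factors further as (s^2 + 6s + 18)(s - 4) = 0.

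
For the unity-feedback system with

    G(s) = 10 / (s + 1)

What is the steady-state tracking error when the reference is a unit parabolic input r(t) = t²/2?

G(s) has no poles at the origin.
This is a Type 0 system; Ka = lim_{s→0} s^2·G(s) = 0, so the steady-state error for a parabola input is infinite.

e_ss = ∞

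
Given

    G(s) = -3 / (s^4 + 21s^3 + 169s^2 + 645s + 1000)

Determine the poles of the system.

The poles are the roots of the denominator s^4 + 21s^3 + 169s^2 + 645s + 1000 = 0.
Trying s = -5: the polynomial evaluates to 0, so (s + 5) is a factor.
Dividing out leaves s^3 + 16s^2 + 89s + 200 = 0.
This factors further as (s^2 + 8s + 25)(s + 8) = 0.

s = -5, -4 ± 3j, -8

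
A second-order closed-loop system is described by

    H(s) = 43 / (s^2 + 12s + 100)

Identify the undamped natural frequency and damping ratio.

ωₙ = 10 rad/s, ζ = 0.6

Compare the denominator to the standard form s^2 + 2ζωₙs + ωₙ².
ωₙ² = 100, so ωₙ = 10 rad/s.
2ζωₙ = 12, so ζ = 12/(2·10) = 0.6.
With ζ = 0.6 the response is underdamped.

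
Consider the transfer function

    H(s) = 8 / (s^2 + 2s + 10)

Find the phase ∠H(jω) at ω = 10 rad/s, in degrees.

At s = j10: numerator = 8, denominator = -90 + j20.
∠H = ∠num − ∠den = 0° − (167.47°) = -167.5°.

∠H(j10) ≈ -167.5°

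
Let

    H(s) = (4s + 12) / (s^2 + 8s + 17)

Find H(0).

Set s = 0: H(0) = (12) / (17) = 12/17.

H(0) = 12/17 ≈ 0.7059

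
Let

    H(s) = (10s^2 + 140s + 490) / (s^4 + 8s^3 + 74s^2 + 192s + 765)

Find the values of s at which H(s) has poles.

s = -3 ± 6j, -1 ± 4j

The poles are the roots of the denominator s^4 + 8s^3 + 74s^2 + 192s + 765 = 0.
No real roots exist; factor into two real quadratics: (s^2 + 6s + 45)(s^2 + 2s + 17) = 0.
Each quadratic gives a conjugate pair via the quadratic formula.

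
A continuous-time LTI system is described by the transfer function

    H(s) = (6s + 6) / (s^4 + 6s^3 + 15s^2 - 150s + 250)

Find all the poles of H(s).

s = 2 + j, 2 - j, -5 + 5j, -5 - 5j

The poles are the roots of the denominator s^4 + 6s^3 + 15s^2 - 150s + 250 = 0.
No real roots exist; factor into two real quadratics: (s^2 - 4s + 5)(s^2 + 10s + 50) = 0.
Each quadratic gives a conjugate pair via the quadratic formula.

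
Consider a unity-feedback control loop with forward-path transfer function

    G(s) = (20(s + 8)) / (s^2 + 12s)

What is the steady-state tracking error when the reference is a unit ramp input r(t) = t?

G(s) has one pole at the origin.
This is a Type 1 system. Kv = lim_{s→0} s·G(s) = 160/12 = 40/3.
e_ss = 1/Kv = 1/(40/3) = 3/40 ≈ 0.07500.

e_ss = 0.07500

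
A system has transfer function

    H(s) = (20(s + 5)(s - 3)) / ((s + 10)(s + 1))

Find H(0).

At s = 0 each factor (s + a) contributes a and each (s^2 + bs + c) contributes c.
H(0) = 20·(5) · (-3) / ((10) · (1)) = -300/10 = -30.

H(0) = -30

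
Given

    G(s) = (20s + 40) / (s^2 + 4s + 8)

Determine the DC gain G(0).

G(0) = 5

Set s = 0: G(0) = (40) / (8) = 5.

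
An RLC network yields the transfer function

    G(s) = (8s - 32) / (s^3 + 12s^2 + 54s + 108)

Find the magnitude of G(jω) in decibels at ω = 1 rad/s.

|G(j1)|_dB ≈ -10.4 dB

Substitute s = j1: numerator = -32 + j8, denominator = 96 + j53.
|G(j1)| = |-32 + j8| / |96 + j53| = 32.985 / 109.66 ≈ 0.3008.
In decibels: 20·log₁₀(0.3008) ≈ -10.4 dB.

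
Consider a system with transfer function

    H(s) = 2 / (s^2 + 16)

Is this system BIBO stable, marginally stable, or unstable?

The poles can be read from the denominator factors: s = 4j, -4j.
Since the simple pole(s) at s = ±4j lie on the jω-axis with none in the right half-plane, the system is marginally stable.

marginally stable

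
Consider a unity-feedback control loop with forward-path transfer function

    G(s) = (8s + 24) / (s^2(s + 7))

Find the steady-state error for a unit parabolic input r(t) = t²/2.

e_ss = 0.2917

G(s) has 2 poles at the origin.
This is a Type 2 system. Ka = lim_{s→0} s^2·G(s) = 24/7.
e_ss = 1/Ka = 1/(24/7) = 7/24 ≈ 0.2917.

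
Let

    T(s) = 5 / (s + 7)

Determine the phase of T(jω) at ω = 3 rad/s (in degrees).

At s = j3: numerator = 5, denominator = 7 + j3.
∠T = ∠num − ∠den = 0° − (23.199°) = -23.20°.

∠T(j3) ≈ -23.20°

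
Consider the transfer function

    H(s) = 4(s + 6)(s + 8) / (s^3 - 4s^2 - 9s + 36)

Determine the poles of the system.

s = 3, 4, -3

The poles are the roots of the denominator s^3 - 4s^2 - 9s + 36 = 0.
Trying s = 3: the polynomial evaluates to 0, so (s - 3) is a factor.
Dividing out leaves s^2 - s - 12 = 0.
Factoring the quadratic: (s - 4)(s + 3) = 0.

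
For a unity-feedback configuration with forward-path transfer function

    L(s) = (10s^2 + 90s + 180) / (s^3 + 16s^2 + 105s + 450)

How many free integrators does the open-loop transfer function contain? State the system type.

The denominator has no factor of s at the origin — no free integrator — so this is a Type 0 system.

Type 0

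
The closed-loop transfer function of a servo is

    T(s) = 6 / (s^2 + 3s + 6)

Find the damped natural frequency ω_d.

ω_d ≈ 1.936 rad/s

Comparing s^2 + 3s + 6 to s^2 + 2ζωₙs + ωₙ²: ωₙ = √6 ≈ 2.449 rad/s and ζ = 3/(2·√6) ≈ 0.6124.
ζωₙ = 3/2 = 1.5, so ω_d = ωₙ√(1−ζ²) = √(ωₙ² − (ζωₙ)²) = √(6 − 1.5²) = √3.75 ≈ 1.936 rad/s.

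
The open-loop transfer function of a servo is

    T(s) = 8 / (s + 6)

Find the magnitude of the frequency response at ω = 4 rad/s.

Substitute s = j4: numerator = 8, denominator = 6 + j4.
|T(j4)| = |8| / |6 + j4| = 8 / 7.2111 ≈ 1.109.

|T(j4)| ≈ 1.109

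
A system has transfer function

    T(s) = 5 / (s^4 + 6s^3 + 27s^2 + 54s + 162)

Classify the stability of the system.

marginally stable

The denominator s^4 + 6s^3 + 27s^2 + 54s + 162 factors as (s^2 + 9)(s^2 + 6s + 18), giving poles at s = 3j, -3j, -3 + 3j, -3 - 3j.
Since the simple pole(s) at s = 3j, -3j lie on the jω-axis with none in the right half-plane, the system is marginally stable.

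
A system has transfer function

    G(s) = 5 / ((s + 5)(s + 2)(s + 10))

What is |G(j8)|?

Substitute s = j8: numerator = 5, denominator = -988 + j128.
|G(j8)| = |5| / |-988 + j128| = 5 / 996.26 ≈ 0.005019.

|G(j8)| ≈ 0.005019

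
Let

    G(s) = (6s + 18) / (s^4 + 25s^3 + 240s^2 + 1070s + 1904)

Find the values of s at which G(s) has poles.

The poles are the roots of the denominator s^4 + 25s^3 + 240s^2 + 1070s + 1904 = 0.
Trying s = -7: the polynomial evaluates to 0, so (s + 7) is a factor.
Dividing out leaves s^3 + 18s^2 + 114s + 272 = 0.
This factors further as (s^2 + 10s + 34)(s + 8) = 0.

s = -5 ± 3j, -7, -8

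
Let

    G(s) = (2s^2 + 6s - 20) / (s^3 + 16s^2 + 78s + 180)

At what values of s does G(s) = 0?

Set the numerator to zero: 2s^2 + 6s - 20 = 0, i.e. 2·(s^2 + 3s - 10) = 0.
Factoring: (s - 2)(s + 5) = 0.

s = 2, -5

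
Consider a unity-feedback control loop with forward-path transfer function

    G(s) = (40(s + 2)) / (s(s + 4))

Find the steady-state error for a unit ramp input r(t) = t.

G(s) has one pole at the origin.
This is a Type 1 system. Kv = lim_{s→0} s·G(s) = 80/4 = 20.
e_ss = 1/Kv = 1/(20) = 1/20 ≈ 0.05000.

e_ss = 0.05000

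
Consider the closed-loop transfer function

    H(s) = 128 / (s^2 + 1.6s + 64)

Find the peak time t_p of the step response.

Comparing s^2 + 1.6s + 64 to s^2 + 2ζωₙs + ωₙ²: ωₙ = 8 rad/s and ζ = 1.6/(2·8) = 0.1.
ζωₙ = 1.6/2 = 0.8, so ω_d = ωₙ√(1−ζ²) = √(ωₙ² − (ζωₙ)²) = √(64 − 0.8²) = √63.36 ≈ 7.960 rad/s.
t_p = π/ω_d = π/7.960 ≈ 0.3947 s.

t_p ≈ 0.3947 s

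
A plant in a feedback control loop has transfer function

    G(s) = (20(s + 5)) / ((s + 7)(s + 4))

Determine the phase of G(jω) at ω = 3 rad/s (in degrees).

∠G(j3) ≈ -29.10°

At s = j3: numerator = 100 + j60, denominator = 19 + j33.
∠G = ∠num − ∠den = 30.964° − (60.068°) = -29.10°.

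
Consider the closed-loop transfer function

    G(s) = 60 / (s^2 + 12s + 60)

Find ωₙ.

Compare the denominator to the standard form s^2 + 2ζωₙs + ωₙ².
ωₙ² = 60, so ωₙ = √60 ≈ 7.746 rad/s.

ωₙ ≈ 7.746 rad/s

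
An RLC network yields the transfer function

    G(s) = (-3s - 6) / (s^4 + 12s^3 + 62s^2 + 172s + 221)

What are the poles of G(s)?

s = -4 ± j, -2 ± 3j

The poles are the roots of the denominator s^4 + 12s^3 + 62s^2 + 172s + 221 = 0.
No real roots exist; factor into two real quadratics: (s^2 + 8s + 17)(s^2 + 4s + 13) = 0.
Each quadratic gives a conjugate pair via the quadratic formula.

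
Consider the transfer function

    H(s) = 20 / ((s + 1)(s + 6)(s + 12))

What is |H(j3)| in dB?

Substitute s = j3: numerator = 20, denominator = -99 + j243.
|H(j3)| = |20| / |-99 + j243| = 20 / 262.39 ≈ 0.07622.
In decibels: 20·log₁₀(0.07622) ≈ -22.4 dB.

|H(j3)|_dB ≈ -22.4 dB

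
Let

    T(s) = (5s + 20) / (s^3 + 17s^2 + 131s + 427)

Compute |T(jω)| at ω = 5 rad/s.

|T(j5)| ≈ 0.06041

Substitute s = j5: numerator = 20 + j25, denominator = 2 + j530.
|T(j5)| = |20 + j25| / |2 + j530| = 32.016 / 530.00 ≈ 0.06041.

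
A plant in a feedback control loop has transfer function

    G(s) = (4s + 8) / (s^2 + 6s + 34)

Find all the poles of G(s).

s = -3 ± 5j

The poles are the roots of the denominator s^2 + 6s + 34 = 0.
Using the quadratic formula: s = (-6 ± √(-100))/2 = -3 ± 5j.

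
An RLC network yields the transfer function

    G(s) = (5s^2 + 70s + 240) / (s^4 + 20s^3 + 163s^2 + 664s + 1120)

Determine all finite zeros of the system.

s = -6, -8

Set the numerator to zero: 5s^2 + 70s + 240 = 0, i.e. 5·(s^2 + 14s + 48) = 0.
Factoring: (s + 6)(s + 8) = 0.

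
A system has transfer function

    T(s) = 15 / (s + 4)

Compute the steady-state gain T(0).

At s = 0 each factor (s + a) contributes a and each (s^2 + bs + c) contributes c.
T(0) = 15·1 / ((4)) = 15/4 = 15/4.

T(0) = 15/4 ≈ 3.750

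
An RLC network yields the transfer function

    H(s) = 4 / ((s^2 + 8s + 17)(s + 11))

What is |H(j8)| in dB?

|H(j8)|_dB ≈ -48.6 dB

Substitute s = j8: numerator = 4, denominator = -1029 + j328.
|H(j8)| = |4| / |-1029 + j328| = 4 / 1080.0 ≈ 0.003704.
In decibels: 20·log₁₀(0.003704) ≈ -48.6 dB.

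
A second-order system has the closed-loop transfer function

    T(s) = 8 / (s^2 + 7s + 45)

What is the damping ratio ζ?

Compare the denominator to the standard form s^2 + 2ζωₙs + ωₙ².
ωₙ² = 45, so ωₙ = √45 ≈ 6.708 rad/s.
2ζωₙ = 7, so ζ = 7/(2·√45) ≈ 0.5217.

ζ ≈ 0.5217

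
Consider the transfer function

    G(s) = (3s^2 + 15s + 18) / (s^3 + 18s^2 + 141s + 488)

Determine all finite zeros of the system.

s = -3, -2

Set the numerator to zero: 3s^2 + 15s + 18 = 0, i.e. 3·(s^2 + 5s + 6) = 0.
Factoring: (s + 3)(s + 2) = 0.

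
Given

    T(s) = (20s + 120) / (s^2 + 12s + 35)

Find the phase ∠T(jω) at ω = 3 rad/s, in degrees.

At s = j3: numerator = 120 + j60, denominator = 26 + j36.
∠T = ∠num − ∠den = 26.565° − (54.162°) = -27.60°.

∠T(j3) ≈ -27.60°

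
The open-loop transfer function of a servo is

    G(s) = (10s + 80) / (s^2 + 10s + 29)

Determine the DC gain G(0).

Set s = 0: G(0) = (80) / (29) = 80/29.

G(0) = 80/29 ≈ 2.759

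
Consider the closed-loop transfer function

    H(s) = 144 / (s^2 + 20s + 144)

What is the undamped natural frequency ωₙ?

ωₙ = 12 rad/s

Compare the denominator to the standard form s^2 + 2ζωₙs + ωₙ².
ωₙ² = 144, so ωₙ = 12 rad/s.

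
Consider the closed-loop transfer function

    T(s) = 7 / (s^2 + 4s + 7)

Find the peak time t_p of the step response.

Comparing s^2 + 4s + 7 to s^2 + 2ζωₙs + ωₙ²: ωₙ = √7 ≈ 2.646 rad/s and ζ = 4/(2·√7) ≈ 0.7559.
ζωₙ = 4/2 = 2, so ω_d = ωₙ√(1−ζ²) = √(ωₙ² − (ζωₙ)²) = √(7 − 2²) = √3 ≈ 1.732 rad/s.
t_p = π/ω_d = π/1.732 ≈ 1.814 s.

t_p ≈ 1.814 s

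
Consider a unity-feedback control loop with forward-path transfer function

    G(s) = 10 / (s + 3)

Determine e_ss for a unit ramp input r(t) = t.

G(s) has no poles at the origin.
This is a Type 0 system; Kv = lim_{s→0} s·G(s) = 0, so the steady-state error for a ramp input is infinite.

e_ss = ∞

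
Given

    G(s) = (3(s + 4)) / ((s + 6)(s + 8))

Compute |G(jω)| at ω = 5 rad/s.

|G(j5)| ≈ 0.2607

Substitute s = j5: numerator = 12 + j15, denominator = 23 + j70.
|G(j5)| = |12 + j15| / |23 + j70| = 19.209 / 73.682 ≈ 0.2607.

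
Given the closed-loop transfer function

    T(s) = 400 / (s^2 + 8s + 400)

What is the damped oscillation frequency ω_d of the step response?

Comparing s^2 + 8s + 400 to s^2 + 2ζωₙs + ωₙ²: ωₙ = 20 rad/s and ζ = 8/(2·20) = 0.2.
ζωₙ = 8/2 = 4, so ω_d = ωₙ√(1−ζ²) = √(ωₙ² − (ζωₙ)²) = √(400 − 4²) = √384 ≈ 19.60 rad/s.

ω_d ≈ 19.60 rad/s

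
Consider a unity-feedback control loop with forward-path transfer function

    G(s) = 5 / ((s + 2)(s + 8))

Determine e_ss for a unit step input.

e_ss = 0.7619

G(s) has no poles at the origin.
This is a Type 0 system. Kp = lim_{s→0} G(s) = 5/16.
e_ss = 1/(1 + Kp) = 1/(1 + 5/16) = 16/21 ≈ 0.7619.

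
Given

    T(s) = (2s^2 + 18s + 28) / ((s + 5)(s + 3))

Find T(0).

T(0) = 28/15 ≈ 1.867

Set s = 0: T(0) = (28) / (15) = 28/15.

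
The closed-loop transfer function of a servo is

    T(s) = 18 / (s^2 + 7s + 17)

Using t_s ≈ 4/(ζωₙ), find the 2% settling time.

t_s ≈ 1.143 s

Comparing s^2 + 7s + 17 to s^2 + 2ζωₙs + ωₙ²: ωₙ = √17 ≈ 4.123 rad/s and ζ = 7/(2·√17) ≈ 0.8489.
ζωₙ = 7/2 = 3.5, so t_s ≈ 4/(ζωₙ) = 4/3.5 ≈ 1.143 s.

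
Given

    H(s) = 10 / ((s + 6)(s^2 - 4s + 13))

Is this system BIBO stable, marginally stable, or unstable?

unstable

The poles can be read from the denominator factors: s = -6, 2 + 3j, 2 - 3j.
Since the pole(s) at s = 2 + 3j, 2 - 3j lie in the right half-plane, the system is unstable.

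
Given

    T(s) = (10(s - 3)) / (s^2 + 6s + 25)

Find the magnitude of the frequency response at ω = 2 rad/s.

Substitute s = j2: numerator = -30 + j20, denominator = 21 + j12.
|T(j2)| = |-30 + j20| / |21 + j12| = 36.056 / 24.187 ≈ 1.491.

|T(j2)| ≈ 1.491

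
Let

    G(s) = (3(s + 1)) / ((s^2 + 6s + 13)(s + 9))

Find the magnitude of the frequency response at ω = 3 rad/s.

|G(j3)| ≈ 0.05423

Substitute s = j3: numerator = 3 + j9, denominator = -18 + j174.
|G(j3)| = |3 + j9| / |-18 + j174| = 9.4868 / 174.93 ≈ 0.05423.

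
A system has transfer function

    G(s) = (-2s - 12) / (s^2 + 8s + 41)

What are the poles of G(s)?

The poles are the roots of the denominator s^2 + 8s + 41 = 0.
Using the quadratic formula: s = (-8 ± √(-100))/2 = -4 ± 5j.

s = -4 ± 5j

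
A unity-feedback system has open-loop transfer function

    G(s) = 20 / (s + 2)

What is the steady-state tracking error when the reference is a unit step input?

G(s) has no poles at the origin.
This is a Type 0 system. Kp = lim_{s→0} G(s) = 20/2 = 10.
e_ss = 1/(1 + Kp) = 1/(1 + 10) = 1/11 ≈ 0.09091.

e_ss = 0.09091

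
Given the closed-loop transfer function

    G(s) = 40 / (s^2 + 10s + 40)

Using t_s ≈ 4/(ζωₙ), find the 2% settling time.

Comparing s^2 + 10s + 40 to s^2 + 2ζωₙs + ωₙ²: ωₙ = √40 ≈ 6.325 rad/s and ζ = 10/(2·√40) ≈ 0.7906.
ζωₙ = 10/2 = 5, so t_s ≈ 4/(ζωₙ) = 4/5 = 0.8000 s.

t_s ≈ 0.8000 s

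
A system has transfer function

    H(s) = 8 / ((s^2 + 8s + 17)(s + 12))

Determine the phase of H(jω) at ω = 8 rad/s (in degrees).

∠H(j8) ≈ -160.0°

At s = j8: numerator = 8, denominator = -1076 + j392.
∠H = ∠num − ∠den = 0° − (159.98°) = -160.0°.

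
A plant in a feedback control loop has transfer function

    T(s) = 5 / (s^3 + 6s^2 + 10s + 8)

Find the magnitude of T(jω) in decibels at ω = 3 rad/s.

Substitute s = j3: numerator = 5, denominator = -46 + j3.
|T(j3)| = |5| / |-46 + j3| = 5 / 46.098 ≈ 0.1085.
In decibels: 20·log₁₀(0.1085) ≈ -19.3 dB.

|T(j3)|_dB ≈ -19.3 dB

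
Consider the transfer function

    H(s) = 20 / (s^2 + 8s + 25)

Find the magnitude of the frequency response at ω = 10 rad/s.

Substitute s = j10: numerator = 20, denominator = -75 + j80.
|H(j10)| = |20| / |-75 + j80| = 20 / 109.66 ≈ 0.1824.

|H(j10)| ≈ 0.1824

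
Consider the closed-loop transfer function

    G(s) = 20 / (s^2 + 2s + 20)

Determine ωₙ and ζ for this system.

Compare the denominator to the standard form s^2 + 2ζωₙs + ωₙ².
ωₙ² = 20, so ωₙ = √20 ≈ 4.472 rad/s.
2ζωₙ = 2, so ζ = 2/(2·√20) ≈ 0.2236.
With ζ = 0.2236 the response is underdamped.

ωₙ ≈ 4.472 rad/s, ζ ≈ 0.2236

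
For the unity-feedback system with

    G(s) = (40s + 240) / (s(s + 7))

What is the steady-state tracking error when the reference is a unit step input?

G(s) has one pole at the origin.
This is a Type 1 system; for a step input the steady-state error is zero.

e_ss = 0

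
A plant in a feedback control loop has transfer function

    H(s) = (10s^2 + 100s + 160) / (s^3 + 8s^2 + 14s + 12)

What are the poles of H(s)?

s = -1 ± j, -6

The poles are the roots of the denominator s^3 + 8s^2 + 14s + 12 = 0.
Trying s = -6: the polynomial evaluates to 0, so (s + 6) is a factor.
Dividing out leaves s^2 + 2s + 2 = 0.
The quadratic formula then gives s = -1 ± 1j.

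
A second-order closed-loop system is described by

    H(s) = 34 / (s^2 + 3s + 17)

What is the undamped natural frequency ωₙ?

Compare the denominator to the standard form s^2 + 2ζωₙs + ωₙ².
ωₙ² = 17, so ωₙ = √17 ≈ 4.123 rad/s.

ωₙ ≈ 4.123 rad/s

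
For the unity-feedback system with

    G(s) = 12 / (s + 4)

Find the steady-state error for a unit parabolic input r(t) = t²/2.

e_ss = ∞

G(s) has no poles at the origin.
This is a Type 0 system; Ka = lim_{s→0} s^2·G(s) = 0, so the steady-state error for a parabola input is infinite.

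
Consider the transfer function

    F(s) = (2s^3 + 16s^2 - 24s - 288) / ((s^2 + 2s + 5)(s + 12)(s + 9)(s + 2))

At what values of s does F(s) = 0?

s = 4, -6, -6

Set the numerator to zero: 2s^3 + 16s^2 - 24s - 288 = 0, i.e. 2·(s^3 + 8s^2 - 12s - 144) = 0.
Factoring: (s - 4)(s + 6)^2 = 0.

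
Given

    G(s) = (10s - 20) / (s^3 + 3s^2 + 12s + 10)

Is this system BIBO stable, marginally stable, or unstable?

The denominator s^3 + 3s^2 + 12s + 10 factors as (s^2 + 2s + 10)(s + 1), giving poles at s = -1 ± 3j, -1.
Since all poles lie strictly in the left half-plane, the system is stable.

stable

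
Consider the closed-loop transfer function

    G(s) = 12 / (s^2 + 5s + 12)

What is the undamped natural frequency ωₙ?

ωₙ ≈ 3.464 rad/s

Compare the denominator to the standard form s^2 + 2ζωₙs + ωₙ².
ωₙ² = 12, so ωₙ = √12 ≈ 3.464 rad/s.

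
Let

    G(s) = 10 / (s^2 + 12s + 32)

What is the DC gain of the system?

Set s = 0: G(0) = (10) / (32) = 5/16.

G(0) = 5/16 ≈ 0.3125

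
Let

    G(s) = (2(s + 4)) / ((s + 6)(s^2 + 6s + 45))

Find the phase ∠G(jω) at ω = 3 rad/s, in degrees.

∠G(j3) ≈ -16.26°

At s = j3: numerator = 8 + j6, denominator = 162 + j216.
∠G = ∠num − ∠den = 36.870° − (53.130°) = -16.26°.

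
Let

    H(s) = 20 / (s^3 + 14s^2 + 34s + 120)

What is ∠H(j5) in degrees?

At s = j5: numerator = 20, denominator = -230 + j45.
∠H = ∠num − ∠den = 0° − (168.93°) = -168.9°.

∠H(j5) ≈ -168.9°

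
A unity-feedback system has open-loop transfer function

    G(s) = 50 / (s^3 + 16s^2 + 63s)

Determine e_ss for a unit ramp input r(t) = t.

G(s) has one pole at the origin.
This is a Type 1 system. Kv = lim_{s→0} s·G(s) = 50/63.
e_ss = 1/Kv = 1/(50/63) = 63/50 ≈ 1.260.

e_ss = 1.260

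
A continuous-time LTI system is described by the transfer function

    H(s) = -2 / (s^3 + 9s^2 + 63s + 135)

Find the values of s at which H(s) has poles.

s = -3 ± 6j, -3

The poles are the roots of the denominator s^3 + 9s^2 + 63s + 135 = 0.
Trying s = -3: the polynomial evaluates to 0, so (s + 3) is a factor.
Dividing out leaves s^2 + 6s + 45 = 0.
The quadratic formula then gives s = -3 ± 6j.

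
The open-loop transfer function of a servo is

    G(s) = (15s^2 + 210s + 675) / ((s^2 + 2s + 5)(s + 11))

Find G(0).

Set s = 0: G(0) = (675) / (55) = 135/11.

G(0) = 135/11 ≈ 12.27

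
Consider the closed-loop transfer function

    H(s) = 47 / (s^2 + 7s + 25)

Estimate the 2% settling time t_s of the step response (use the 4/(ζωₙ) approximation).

t_s ≈ 1.143 s

Comparing s^2 + 7s + 25 to s^2 + 2ζωₙs + ωₙ²: ωₙ = 5 rad/s and ζ = 7/(2·5) = 0.7.
ζωₙ = 7/2 = 3.5, so t_s ≈ 4/(ζωₙ) = 4/3.5 ≈ 1.143 s.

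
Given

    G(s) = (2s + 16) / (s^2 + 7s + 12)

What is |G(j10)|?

|G(j10)| ≈ 0.2278

Substitute s = j10: numerator = 16 + j20, denominator = -88 + j70.
|G(j10)| = |16 + j20| / |-88 + j70| = 25.612 / 112.45 ≈ 0.2278.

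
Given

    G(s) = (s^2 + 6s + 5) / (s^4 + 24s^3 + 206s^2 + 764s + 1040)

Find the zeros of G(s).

Set the numerator to zero: s^2 + 6s + 5 = 0.
Factoring: (s + 1)(s + 5) = 0.

s = -1, -5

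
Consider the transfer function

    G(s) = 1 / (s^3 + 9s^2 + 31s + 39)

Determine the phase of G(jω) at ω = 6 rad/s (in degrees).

∠G(j6) ≈ 174.0°

At s = j6: numerator = 1, denominator = -285 - j30.
∠G = ∠num − ∠den = 0° − (-173.99°) = 174.0°.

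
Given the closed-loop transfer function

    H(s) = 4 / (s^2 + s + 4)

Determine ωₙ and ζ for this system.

Compare the denominator to the standard form s^2 + 2ζωₙs + ωₙ².
ωₙ² = 4, so ωₙ = 2 rad/s.
2ζωₙ = 1, so ζ = 1/(2·2) = 0.25.

ωₙ = 2 rad/s, ζ = 0.25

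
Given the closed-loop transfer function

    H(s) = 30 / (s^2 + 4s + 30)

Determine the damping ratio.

ζ ≈ 0.3651

Compare the denominator to the standard form s^2 + 2ζωₙs + ωₙ².
ωₙ² = 30, so ωₙ = √30 ≈ 5.477 rad/s.
2ζωₙ = 4, so ζ = 4/(2·√30) ≈ 0.3651.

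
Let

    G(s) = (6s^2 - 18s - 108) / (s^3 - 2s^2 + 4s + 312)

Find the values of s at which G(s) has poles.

s = -6, 4 ± 6j

The poles are the roots of the denominator s^3 - 2s^2 + 4s + 312 = 0.
Trying s = -6: the polynomial evaluates to 0, so (s + 6) is a factor.
Dividing out leaves s^2 - 8s + 52 = 0.
The quadratic formula then gives s = 4 ± 6j.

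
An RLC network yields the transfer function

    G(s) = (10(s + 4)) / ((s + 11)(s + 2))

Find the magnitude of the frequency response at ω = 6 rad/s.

|G(j6)| ≈ 0.9100

Substitute s = j6: numerator = 40 + j60, denominator = -14 + j78.
|G(j6)| = |40 + j60| / |-14 + j78| = 72.111 / 79.246 ≈ 0.9100.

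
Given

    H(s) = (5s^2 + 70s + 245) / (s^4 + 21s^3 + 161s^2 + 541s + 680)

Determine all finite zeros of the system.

Set the numerator to zero: 5s^2 + 70s + 245 = 0, i.e. 5·(s^2 + 14s + 49) = 0.
Factoring: (s + 7)^2 = 0.

s = -7, -7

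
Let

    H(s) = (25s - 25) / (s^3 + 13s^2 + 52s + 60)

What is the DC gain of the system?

Set s = 0: H(0) = (-25) / (60) = -5/12.

H(0) = -5/12 ≈ -0.4167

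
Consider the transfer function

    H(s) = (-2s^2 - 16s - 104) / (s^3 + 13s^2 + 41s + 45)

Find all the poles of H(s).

s = -2 ± j, -9

The poles are the roots of the denominator s^3 + 13s^2 + 41s + 45 = 0.
Trying s = -9: the polynomial evaluates to 0, so (s + 9) is a factor.
Dividing out leaves s^2 + 4s + 5 = 0.
The quadratic formula then gives s = -2 ± 1j.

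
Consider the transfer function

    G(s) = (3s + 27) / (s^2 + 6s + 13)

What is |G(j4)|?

|G(j4)| ≈ 1.222

Substitute s = j4: numerator = 27 + j12, denominator = -3 + j24.
|G(j4)| = |27 + j12| / |-3 + j24| = 29.547 / 24.187 ≈ 1.222.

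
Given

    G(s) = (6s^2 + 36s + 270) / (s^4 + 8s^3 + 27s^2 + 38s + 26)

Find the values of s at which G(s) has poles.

s = -1 ± j, -3 ± 2j

The poles are the roots of the denominator s^4 + 8s^3 + 27s^2 + 38s + 26 = 0.
No real roots exist; factor into two real quadratics: (s^2 + 2s + 2)(s^2 + 6s + 13) = 0.
Each quadratic gives a conjugate pair via the quadratic formula.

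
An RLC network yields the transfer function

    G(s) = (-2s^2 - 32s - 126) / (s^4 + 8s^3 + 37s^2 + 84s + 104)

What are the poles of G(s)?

s = -2 ± 2j, -2 ± 3j

The poles are the roots of the denominator s^4 + 8s^3 + 37s^2 + 84s + 104 = 0.
No real roots exist; factor into two real quadratics: (s^2 + 4s + 8)(s^2 + 4s + 13) = 0.
Each quadratic gives a conjugate pair via the quadratic formula.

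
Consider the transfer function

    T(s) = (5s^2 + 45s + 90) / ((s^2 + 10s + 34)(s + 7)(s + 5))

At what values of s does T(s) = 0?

Set the numerator to zero: 5s^2 + 45s + 90 = 0, i.e. 5·(s^2 + 9s + 18) = 0.
Factoring: (s + 3)(s + 6) = 0.

s = -3, -6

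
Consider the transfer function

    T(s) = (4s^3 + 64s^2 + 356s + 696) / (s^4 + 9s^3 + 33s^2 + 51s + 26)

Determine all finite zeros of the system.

s = -6, -5 + 2j, -5 - 2j

Set the numerator to zero: 4s^3 + 64s^2 + 356s + 696 = 0, i.e. 4·(s^3 + 16s^2 + 89s + 174) = 0.
Factoring: (s + 6)(s^2 + 10s + 29) = 0.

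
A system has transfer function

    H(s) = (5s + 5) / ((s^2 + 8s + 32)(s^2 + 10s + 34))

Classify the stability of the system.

The poles can be read from the denominator factors: s = -4 ± 4j, -5 ± 3j.
Since all poles lie strictly in the left half-plane, the system is stable.

stable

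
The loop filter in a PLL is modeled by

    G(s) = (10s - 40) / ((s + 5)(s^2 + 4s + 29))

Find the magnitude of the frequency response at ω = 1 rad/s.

|G(j1)| ≈ 0.2859

Substitute s = j1: numerator = -40 + j10, denominator = 136 + j48.
|G(j1)| = |-40 + j10| / |136 + j48| = 41.231 / 144.22 ≈ 0.2859.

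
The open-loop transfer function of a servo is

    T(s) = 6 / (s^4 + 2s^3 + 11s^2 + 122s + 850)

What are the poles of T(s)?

s = 3 + 5j, 3 - 5j, -4 + 3j, -4 - 3j

The poles are the roots of the denominator s^4 + 2s^3 + 11s^2 + 122s + 850 = 0.
No real roots exist; factor into two real quadratics: (s^2 - 6s + 34)(s^2 + 8s + 25) = 0.
Each quadratic gives a conjugate pair via the quadratic formula.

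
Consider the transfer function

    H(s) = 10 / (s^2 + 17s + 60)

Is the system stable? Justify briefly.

The denominator s^2 + 17s + 60 factors as (s + 5)(s + 12), giving poles at s = -5, -12.
Since all poles lie strictly in the left half-plane, the system is stable.

stable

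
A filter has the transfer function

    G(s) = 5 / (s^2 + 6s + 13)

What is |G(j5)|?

Substitute s = j5: numerator = 5, denominator = -12 + j30.
|G(j5)| = |5| / |-12 + j30| = 5 / 32.311 ≈ 0.1547.

|G(j5)| ≈ 0.1547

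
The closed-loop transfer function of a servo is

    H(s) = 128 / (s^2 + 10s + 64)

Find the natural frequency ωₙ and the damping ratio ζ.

Compare the denominator to the standard form s^2 + 2ζωₙs + ωₙ².
ωₙ² = 64, so ωₙ = 8 rad/s.
2ζωₙ = 10, so ζ = 10/(2·8) = 0.625.

ωₙ = 8 rad/s, ζ = 0.625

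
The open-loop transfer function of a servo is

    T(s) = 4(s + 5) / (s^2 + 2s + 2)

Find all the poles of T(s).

s = -1 ± j

The poles are the roots of the denominator s^2 + 2s + 2 = 0.
Using the quadratic formula: s = (-2 ± √(-4))/2 = -1 ± 1j.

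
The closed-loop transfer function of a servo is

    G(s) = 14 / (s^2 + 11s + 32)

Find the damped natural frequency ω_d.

ω_d ≈ 1.323 rad/s

Comparing s^2 + 11s + 32 to s^2 + 2ζωₙs + ωₙ²: ωₙ = √32 ≈ 5.657 rad/s and ζ = 11/(2·√32) ≈ 0.9723.
ζωₙ = 11/2 = 5.5, so ω_d = ωₙ√(1−ζ²) = √(ωₙ² − (ζωₙ)²) = √(32 − 5.5²) = √1.75 ≈ 1.323 rad/s.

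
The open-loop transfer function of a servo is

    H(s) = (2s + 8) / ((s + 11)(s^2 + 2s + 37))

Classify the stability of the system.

The poles can be read from the denominator factors: s = -11, -1 + 6j, -1 - 6j.
Since all poles lie strictly in the left half-plane, the system is stable.

stable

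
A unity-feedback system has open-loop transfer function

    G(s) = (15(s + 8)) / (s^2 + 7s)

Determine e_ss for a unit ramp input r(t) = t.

G(s) has one pole at the origin.
This is a Type 1 system. Kv = lim_{s→0} s·G(s) = 120/7.
e_ss = 1/Kv = 1/(120/7) = 7/120 ≈ 0.05833.

e_ss = 0.05833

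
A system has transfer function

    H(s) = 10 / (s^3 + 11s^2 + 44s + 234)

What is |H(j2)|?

Substitute s = j2: numerator = 10, denominator = 190 + j80.
|H(j2)| = |10| / |190 + j80| = 10 / 206.16 ≈ 0.04851.

|H(j2)| ≈ 0.04851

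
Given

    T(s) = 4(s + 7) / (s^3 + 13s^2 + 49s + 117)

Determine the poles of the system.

The poles are the roots of the denominator s^3 + 13s^2 + 49s + 117 = 0.
Trying s = -9: the polynomial evaluates to 0, so (s + 9) is a factor.
Dividing out leaves s^2 + 4s + 13 = 0.
The quadratic formula then gives s = -2 ± 3j.

s = -2 + 3j, -2 - 3j, -9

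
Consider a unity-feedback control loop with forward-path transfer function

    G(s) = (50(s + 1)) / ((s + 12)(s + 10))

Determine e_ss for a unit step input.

e_ss = 0.7059

G(s) has no poles at the origin.
This is a Type 0 system. Kp = lim_{s→0} G(s) = 50/120 = 5/12.
e_ss = 1/(1 + Kp) = 1/(1 + 5/12) = 12/17 ≈ 0.7059.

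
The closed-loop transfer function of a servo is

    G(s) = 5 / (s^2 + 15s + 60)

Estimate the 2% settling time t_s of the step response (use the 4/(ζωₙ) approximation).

t_s ≈ 0.5333 s

Comparing s^2 + 15s + 60 to s^2 + 2ζωₙs + ωₙ²: ωₙ = √60 ≈ 7.746 rad/s and ζ = 15/(2·√60) ≈ 0.9682.
ζωₙ = 15/2 = 7.5, so t_s ≈ 4/(ζωₙ) = 4/7.5 ≈ 0.5333 s.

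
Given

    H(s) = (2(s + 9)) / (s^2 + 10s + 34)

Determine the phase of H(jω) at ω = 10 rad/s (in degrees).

At s = j10: numerator = 18 + j20, denominator = -66 + j100.
∠H = ∠num − ∠den = 48.013° − (123.42°) = -75.41°.

∠H(j10) ≈ -75.41°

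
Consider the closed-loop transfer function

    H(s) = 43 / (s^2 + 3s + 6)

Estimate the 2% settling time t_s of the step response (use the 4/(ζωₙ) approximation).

Comparing s^2 + 3s + 6 to s^2 + 2ζωₙs + ωₙ²: ωₙ = √6 ≈ 2.449 rad/s and ζ = 3/(2·√6) ≈ 0.6124.
ζωₙ = 3/2 = 1.5, so t_s ≈ 4/(ζωₙ) = 4/1.5 ≈ 2.667 s.

t_s ≈ 2.667 s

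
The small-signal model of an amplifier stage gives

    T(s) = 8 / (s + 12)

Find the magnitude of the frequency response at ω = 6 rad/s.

|T(j6)| ≈ 0.5963

Substitute s = j6: numerator = 8, denominator = 12 + j6.
|T(j6)| = |8| / |12 + j6| = 8 / 13.416 ≈ 0.5963.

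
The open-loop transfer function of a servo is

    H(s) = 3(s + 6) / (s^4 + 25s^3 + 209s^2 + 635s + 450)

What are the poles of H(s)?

s = -1, -10, -9, -5

The poles are the roots of the denominator s^4 + 25s^3 + 209s^2 + 635s + 450 = 0.
Trying s = -1: the polynomial evaluates to 0, so (s + 1) is a factor.
Dividing out leaves s^3 + 24s^2 + 185s + 450 = 0.
This factors further as (s + 10)(s + 9)(s + 5) = 0.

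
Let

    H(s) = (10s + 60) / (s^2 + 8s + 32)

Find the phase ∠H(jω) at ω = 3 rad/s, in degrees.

At s = j3: numerator = 60 + j30, denominator = 23 + j24.
∠H = ∠num − ∠den = 26.565° − (46.219°) = -19.65°.

∠H(j3) ≈ -19.65°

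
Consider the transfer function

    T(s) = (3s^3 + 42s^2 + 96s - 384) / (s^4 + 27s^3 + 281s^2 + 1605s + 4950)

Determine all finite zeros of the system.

s = -8, -8, 2

Set the numerator to zero: 3s^3 + 42s^2 + 96s - 384 = 0, i.e. 3·(s^3 + 14s^2 + 32s - 128) = 0.
Factoring: (s + 8)^2(s - 2) = 0.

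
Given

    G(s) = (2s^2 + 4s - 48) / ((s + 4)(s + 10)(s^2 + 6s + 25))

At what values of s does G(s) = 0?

Set the numerator to zero: 2s^2 + 4s - 48 = 0, i.e. 2·(s^2 + 2s - 24) = 0.
Factoring: (s + 6)(s - 4) = 0.

s = -6, 4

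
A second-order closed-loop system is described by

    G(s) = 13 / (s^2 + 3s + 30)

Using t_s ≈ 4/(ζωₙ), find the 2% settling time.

t_s ≈ 2.667 s

Comparing s^2 + 3s + 30 to s^2 + 2ζωₙs + ωₙ²: ωₙ = √30 ≈ 5.477 rad/s and ζ = 3/(2·√30) ≈ 0.2739.
ζωₙ = 3/2 = 1.5, so t_s ≈ 4/(ζωₙ) = 4/1.5 ≈ 2.667 s.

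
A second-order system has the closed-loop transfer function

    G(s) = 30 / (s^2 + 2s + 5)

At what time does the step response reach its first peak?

t_p ≈ 1.571 s

Comparing s^2 + 2s + 5 to s^2 + 2ζωₙs + ωₙ²: ωₙ = √5 ≈ 2.236 rad/s and ζ = 2/(2·√5) ≈ 0.4472.
ζωₙ = 2/2 = 1, so ω_d = ωₙ√(1−ζ²) = √(ωₙ² − (ζωₙ)²) = √(5 − 1²) = √4 = 2 rad/s.
t_p = π/ω_d = π/2 ≈ 1.571 s.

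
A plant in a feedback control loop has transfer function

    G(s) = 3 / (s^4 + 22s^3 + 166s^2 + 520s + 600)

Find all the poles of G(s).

s = -3 + j, -3 - j, -10, -6

The poles are the roots of the denominator s^4 + 22s^3 + 166s^2 + 520s + 600 = 0.
Trying s = -10: the polynomial evaluates to 0, so (s + 10) is a factor.
Dividing out leaves s^3 + 12s^2 + 46s + 60 = 0.
This factors further as (s^2 + 6s + 10)(s + 6) = 0.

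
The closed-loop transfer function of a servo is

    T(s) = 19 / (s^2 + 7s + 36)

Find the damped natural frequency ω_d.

Comparing s^2 + 7s + 36 to s^2 + 2ζωₙs + ωₙ²: ωₙ = 6 rad/s and ζ = 7/(2·6) ≈ 0.5833.
ζωₙ = 7/2 = 3.5, so ω_d = ωₙ√(1−ζ²) = √(ωₙ² − (ζωₙ)²) = √(36 − 3.5²) = √23.75 ≈ 4.873 rad/s.

ω_d ≈ 4.873 rad/s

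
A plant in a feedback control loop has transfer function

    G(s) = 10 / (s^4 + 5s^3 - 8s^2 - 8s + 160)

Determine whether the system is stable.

The denominator s^4 + 5s^3 - 8s^2 - 8s + 160 factors as (s^2 - 4s + 8)(s + 5)(s + 4), giving poles at s = 2 + 2j, 2 - 2j, -5, -4.
Since the pole(s) at s = 2 ± 2j lie in the right half-plane, the system is unstable.

unstable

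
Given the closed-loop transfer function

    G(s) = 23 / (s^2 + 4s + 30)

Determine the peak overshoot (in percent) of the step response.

Comparing s^2 + 4s + 30 to s^2 + 2ζωₙs + ωₙ²: ωₙ = √30 ≈ 5.477 rad/s and ζ = 4/(2·√30) ≈ 0.3651.
%OS = 100·exp(−πζ/√(1−ζ²)) = 100·exp(−π·0.3651/√(1−0.3651²)) ≈ 29.2%.

%OS ≈ 29.2%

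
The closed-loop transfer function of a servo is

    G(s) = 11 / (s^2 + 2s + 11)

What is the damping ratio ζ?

Compare the denominator to the standard form s^2 + 2ζωₙs + ωₙ².
ωₙ² = 11, so ωₙ = √11 ≈ 3.317 rad/s.
2ζωₙ = 2, so ζ = 2/(2·√11) ≈ 0.3015.
With ζ = 0.3015 the response is underdamped.

ζ ≈ 0.3015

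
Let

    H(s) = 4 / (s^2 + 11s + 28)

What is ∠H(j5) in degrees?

At s = j5: numerator = 4, denominator = 3 + j55.
∠H = ∠num − ∠den = 0° − (86.878°) = -86.88°.

∠H(j5) ≈ -86.88°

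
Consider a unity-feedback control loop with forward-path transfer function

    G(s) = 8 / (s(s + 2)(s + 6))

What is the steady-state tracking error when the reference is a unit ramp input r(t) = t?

e_ss = 1.500

G(s) has one pole at the origin.
This is a Type 1 system. Kv = lim_{s→0} s·G(s) = 8/12 = 2/3.
e_ss = 1/Kv = 1/(2/3) = 3/2 ≈ 1.500.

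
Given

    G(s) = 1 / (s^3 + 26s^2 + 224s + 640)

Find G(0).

Set s = 0: G(0) = (1) / (640) = 1/640.

G(0) = 1/640 ≈ 0.001563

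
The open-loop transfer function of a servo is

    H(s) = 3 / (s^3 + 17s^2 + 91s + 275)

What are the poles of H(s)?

The poles are the roots of the denominator s^3 + 17s^2 + 91s + 275 = 0.
Trying s = -11: the polynomial evaluates to 0, so (s + 11) is a factor.
Dividing out leaves s^2 + 6s + 25 = 0.
The quadratic formula then gives s = -3 ± 4j.

s = -3 ± 4j, -11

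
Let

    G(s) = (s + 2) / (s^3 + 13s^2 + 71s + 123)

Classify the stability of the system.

The denominator s^3 + 13s^2 + 71s + 123 factors as (s^2 + 10s + 41)(s + 3), giving poles at s = -5 ± 4j, -3.
Since all poles lie strictly in the left half-plane, the system is stable.

stable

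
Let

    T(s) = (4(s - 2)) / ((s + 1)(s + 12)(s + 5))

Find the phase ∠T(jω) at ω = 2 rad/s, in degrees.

∠T(j2) ≈ 40.30°

At s = j2: numerator = -8 + j8, denominator = -12 + j146.
∠T = ∠num − ∠den = 135° − (94.699°) = 40.30°.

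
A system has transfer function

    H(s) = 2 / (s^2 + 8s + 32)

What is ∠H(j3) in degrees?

∠H(j3) ≈ -46.22°

At s = j3: numerator = 2, denominator = 23 + j24.
∠H = ∠num − ∠den = 0° − (46.219°) = -46.22°.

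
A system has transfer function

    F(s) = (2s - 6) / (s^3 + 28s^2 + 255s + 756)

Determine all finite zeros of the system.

s = 3

Set the numerator to zero: 2s - 6 = 0, i.e. 2·(s - 3) = 0.
So s = 3.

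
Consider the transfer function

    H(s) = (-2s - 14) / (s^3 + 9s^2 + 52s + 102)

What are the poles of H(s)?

s = -3, -3 + 5j, -3 - 5j

The poles are the roots of the denominator s^3 + 9s^2 + 52s + 102 = 0.
Trying s = -3: the polynomial evaluates to 0, so (s + 3) is a factor.
Dividing out leaves s^2 + 6s + 34 = 0.
The quadratic formula then gives s = -3 ± 5j.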